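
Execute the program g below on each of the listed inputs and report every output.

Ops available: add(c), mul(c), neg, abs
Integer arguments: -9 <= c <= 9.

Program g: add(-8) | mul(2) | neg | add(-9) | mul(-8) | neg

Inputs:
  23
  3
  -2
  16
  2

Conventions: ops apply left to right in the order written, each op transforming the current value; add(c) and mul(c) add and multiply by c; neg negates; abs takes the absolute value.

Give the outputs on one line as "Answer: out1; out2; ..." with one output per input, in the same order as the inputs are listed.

Execution, op by op:
  23 -> 15 -> 30 -> -30 -> -39 -> 312 -> -312
  3 -> -5 -> -10 -> 10 -> 1 -> -8 -> 8
  -2 -> -10 -> -20 -> 20 -> 11 -> -88 -> 88
  16 -> 8 -> 16 -> -16 -> -25 -> 200 -> -200
  2 -> -6 -> -12 -> 12 -> 3 -> -24 -> 24

-312; 8; 88; -200; 24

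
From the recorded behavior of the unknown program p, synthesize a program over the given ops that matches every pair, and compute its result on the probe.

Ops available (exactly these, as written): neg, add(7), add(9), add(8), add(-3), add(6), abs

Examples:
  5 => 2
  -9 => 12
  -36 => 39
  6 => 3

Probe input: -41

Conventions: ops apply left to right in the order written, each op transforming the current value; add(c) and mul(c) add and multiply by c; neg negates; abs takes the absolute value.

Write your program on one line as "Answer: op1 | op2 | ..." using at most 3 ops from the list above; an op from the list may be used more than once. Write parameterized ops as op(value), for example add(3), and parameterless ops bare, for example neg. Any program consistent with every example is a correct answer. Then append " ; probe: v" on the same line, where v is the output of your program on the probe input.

add(-3) | neg | abs ; probe: 44

Check, running the answer program on each example:
  5 -> 2 -> -2 -> 2
  -9 -> -12 -> 12 -> 12
  -36 -> -39 -> 39 -> 39
  6 -> 3 -> -3 -> 3
  probe: -41 -> -44 -> 44 -> 44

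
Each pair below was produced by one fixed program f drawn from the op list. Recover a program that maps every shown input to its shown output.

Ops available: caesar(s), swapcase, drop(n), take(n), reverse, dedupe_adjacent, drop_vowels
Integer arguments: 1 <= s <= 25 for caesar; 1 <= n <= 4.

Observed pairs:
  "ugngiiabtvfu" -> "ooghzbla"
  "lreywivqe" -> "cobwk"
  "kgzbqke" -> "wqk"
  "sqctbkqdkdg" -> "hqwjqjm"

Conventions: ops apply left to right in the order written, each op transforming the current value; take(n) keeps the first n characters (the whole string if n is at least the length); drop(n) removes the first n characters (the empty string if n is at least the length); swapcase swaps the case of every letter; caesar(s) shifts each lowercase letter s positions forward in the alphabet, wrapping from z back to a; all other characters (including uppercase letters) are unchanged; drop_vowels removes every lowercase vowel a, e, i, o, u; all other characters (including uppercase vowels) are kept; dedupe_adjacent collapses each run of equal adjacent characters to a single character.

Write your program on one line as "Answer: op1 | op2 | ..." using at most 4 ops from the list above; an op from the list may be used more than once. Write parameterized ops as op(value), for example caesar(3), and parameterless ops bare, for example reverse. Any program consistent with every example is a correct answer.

caesar(8) | drop(4) | caesar(16) | caesar(8)

Check, running the answer program on each example:
  "ugngiiabtvfu" -> "covoqqijbdnc" -> "qqijbdnc" -> "ggyzrtds" -> "ooghzbla"
  "lreywivqe" -> "tzmgeqdym" -> "eqdym" -> "ugtoc" -> "cobwk"
  "kgzbqke" -> "sohjysm" -> "ysm" -> "oic" -> "wqk"
  "sqctbkqdkdg" -> "aykbjsylslo" -> "jsylslo" -> "ziobibe" -> "hqwjqjm"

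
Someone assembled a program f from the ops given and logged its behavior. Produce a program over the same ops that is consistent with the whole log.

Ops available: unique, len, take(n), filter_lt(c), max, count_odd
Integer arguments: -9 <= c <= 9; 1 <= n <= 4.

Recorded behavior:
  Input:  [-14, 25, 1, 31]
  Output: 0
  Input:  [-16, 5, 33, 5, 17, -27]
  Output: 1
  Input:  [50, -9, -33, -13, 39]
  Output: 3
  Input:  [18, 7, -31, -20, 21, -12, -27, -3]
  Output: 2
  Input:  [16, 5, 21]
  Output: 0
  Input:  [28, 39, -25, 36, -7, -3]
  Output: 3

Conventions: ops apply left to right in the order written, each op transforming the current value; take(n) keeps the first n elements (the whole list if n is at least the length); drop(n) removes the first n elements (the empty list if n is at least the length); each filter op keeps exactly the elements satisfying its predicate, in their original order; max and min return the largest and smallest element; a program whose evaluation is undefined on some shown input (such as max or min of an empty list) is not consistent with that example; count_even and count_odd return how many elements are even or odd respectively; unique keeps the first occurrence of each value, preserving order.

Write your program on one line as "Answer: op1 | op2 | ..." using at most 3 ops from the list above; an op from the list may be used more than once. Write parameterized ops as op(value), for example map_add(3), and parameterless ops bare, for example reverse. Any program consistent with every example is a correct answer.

filter_lt(-1) | take(4) | count_odd

Check, running the answer program on each example:
  [-14, 25, 1, 31] -> [-14] -> [-14] -> 0
  [-16, 5, 33, 5, 17, -27] -> [-16, -27] -> [-16, -27] -> 1
  [50, -9, -33, -13, 39] -> [-9, -33, -13] -> [-9, -33, -13] -> 3
  [18, 7, -31, -20, 21, -12, -27, -3] -> [-31, -20, -12, -27, -3] -> [-31, -20, -12, -27] -> 2
  [16, 5, 21] -> [] -> [] -> 0
  [28, 39, -25, 36, -7, -3] -> [-25, -7, -3] -> [-25, -7, -3] -> 3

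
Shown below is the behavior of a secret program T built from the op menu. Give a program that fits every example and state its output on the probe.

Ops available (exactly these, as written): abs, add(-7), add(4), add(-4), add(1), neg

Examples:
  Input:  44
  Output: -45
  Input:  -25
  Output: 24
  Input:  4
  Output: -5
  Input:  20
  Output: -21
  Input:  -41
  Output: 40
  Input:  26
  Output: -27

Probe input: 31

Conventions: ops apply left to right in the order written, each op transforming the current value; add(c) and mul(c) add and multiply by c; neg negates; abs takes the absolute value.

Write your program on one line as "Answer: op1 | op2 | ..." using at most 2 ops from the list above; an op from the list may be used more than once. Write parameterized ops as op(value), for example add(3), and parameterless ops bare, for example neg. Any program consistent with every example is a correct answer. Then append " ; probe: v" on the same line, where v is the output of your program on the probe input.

add(1) | neg ; probe: -32

Check, running the answer program on each example:
  44 -> 45 -> -45
  -25 -> -24 -> 24
  4 -> 5 -> -5
  20 -> 21 -> -21
  -41 -> -40 -> 40
  26 -> 27 -> -27
  probe: 31 -> 32 -> -32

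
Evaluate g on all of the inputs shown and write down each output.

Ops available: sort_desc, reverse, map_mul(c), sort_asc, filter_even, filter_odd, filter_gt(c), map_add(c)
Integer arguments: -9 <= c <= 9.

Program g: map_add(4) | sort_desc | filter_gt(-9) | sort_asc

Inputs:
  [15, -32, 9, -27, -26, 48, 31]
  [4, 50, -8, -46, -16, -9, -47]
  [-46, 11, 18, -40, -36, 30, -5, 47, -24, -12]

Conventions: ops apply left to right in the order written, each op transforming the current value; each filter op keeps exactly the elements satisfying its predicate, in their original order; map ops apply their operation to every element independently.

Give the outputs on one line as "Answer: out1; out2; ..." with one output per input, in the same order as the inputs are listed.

[13, 19, 35, 52]; [-5, -4, 8, 54]; [-8, -1, 15, 22, 34, 51]

Execution, op by op:
  [15, -32, 9, -27, -26, 48, 31] -> [19, -28, 13, -23, -22, 52, 35] -> [52, 35, 19, 13, -22, -23, -28] -> [52, 35, 19, 13] -> [13, 19, 35, 52]
  [4, 50, -8, -46, -16, -9, -47] -> [8, 54, -4, -42, -12, -5, -43] -> [54, 8, -4, -5, -12, -42, -43] -> [54, 8, -4, -5] -> [-5, -4, 8, 54]
  [-46, 11, 18, -40, -36, 30, -5, 47, -24, -12] -> [-42, 15, 22, -36, -32, 34, -1, 51, -20, -8] -> [51, 34, 22, 15, -1, -8, -20, -32, -36, -42] -> [51, 34, 22, 15, -1, -8] -> [-8, -1, 15, 22, 34, 51]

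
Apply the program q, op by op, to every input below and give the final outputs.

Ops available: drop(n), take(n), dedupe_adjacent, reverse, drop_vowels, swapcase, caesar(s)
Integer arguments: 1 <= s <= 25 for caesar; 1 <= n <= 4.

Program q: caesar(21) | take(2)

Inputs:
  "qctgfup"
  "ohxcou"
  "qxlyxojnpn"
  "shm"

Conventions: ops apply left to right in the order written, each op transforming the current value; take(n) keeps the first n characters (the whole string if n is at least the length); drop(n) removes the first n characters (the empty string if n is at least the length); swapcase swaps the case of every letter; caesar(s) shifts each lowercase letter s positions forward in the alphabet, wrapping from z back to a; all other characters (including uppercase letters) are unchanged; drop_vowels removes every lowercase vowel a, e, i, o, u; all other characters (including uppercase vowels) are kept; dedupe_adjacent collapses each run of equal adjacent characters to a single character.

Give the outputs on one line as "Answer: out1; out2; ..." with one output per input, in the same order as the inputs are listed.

Execution, op by op:
  "qctgfup" -> "lxobapk" -> "lx"
  "ohxcou" -> "jcsxjp" -> "jc"
  "qxlyxojnpn" -> "lsgtsjeiki" -> "ls"
  "shm" -> "nch" -> "nc"

"lx"; "jc"; "ls"; "nc"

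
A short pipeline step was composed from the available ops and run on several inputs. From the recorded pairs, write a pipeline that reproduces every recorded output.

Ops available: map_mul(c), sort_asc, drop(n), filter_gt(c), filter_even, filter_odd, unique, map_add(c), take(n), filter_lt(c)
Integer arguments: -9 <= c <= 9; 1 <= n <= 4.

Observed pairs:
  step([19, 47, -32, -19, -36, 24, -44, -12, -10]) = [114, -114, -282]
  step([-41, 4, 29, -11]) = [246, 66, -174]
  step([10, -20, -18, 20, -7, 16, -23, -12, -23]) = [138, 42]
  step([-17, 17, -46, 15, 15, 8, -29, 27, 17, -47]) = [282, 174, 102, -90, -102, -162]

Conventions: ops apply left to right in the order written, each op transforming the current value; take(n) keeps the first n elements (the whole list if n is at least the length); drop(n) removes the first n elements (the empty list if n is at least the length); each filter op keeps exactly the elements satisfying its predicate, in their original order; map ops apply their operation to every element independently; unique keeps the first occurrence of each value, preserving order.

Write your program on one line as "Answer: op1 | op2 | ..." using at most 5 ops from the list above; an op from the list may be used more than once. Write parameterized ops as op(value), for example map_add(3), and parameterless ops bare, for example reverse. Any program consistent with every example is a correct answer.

sort_asc | filter_odd | unique | map_mul(-6)

Check, running the answer program on each example:
  [19, 47, -32, -19, -36, 24, -44, -12, -10] -> [-44, -36, -32, -19, -12, -10, 19, 24, 47] -> [-19, 19, 47] -> [-19, 19, 47] -> [114, -114, -282]
  [-41, 4, 29, -11] -> [-41, -11, 4, 29] -> [-41, -11, 29] -> [-41, -11, 29] -> [246, 66, -174]
  [10, -20, -18, 20, -7, 16, -23, -12, -23] -> [-23, -23, -20, -18, -12, -7, 10, 16, 20] -> [-23, -23, -7] -> [-23, -7] -> [138, 42]
  [-17, 17, -46, 15, 15, 8, -29, 27, 17, -47] -> [-47, -46, -29, -17, 8, 15, 15, 17, 17, 27] -> [-47, -29, -17, 15, 15, 17, 17, 27] -> [-47, -29, -17, 15, 17, 27] -> [282, 174, 102, -90, -102, -162]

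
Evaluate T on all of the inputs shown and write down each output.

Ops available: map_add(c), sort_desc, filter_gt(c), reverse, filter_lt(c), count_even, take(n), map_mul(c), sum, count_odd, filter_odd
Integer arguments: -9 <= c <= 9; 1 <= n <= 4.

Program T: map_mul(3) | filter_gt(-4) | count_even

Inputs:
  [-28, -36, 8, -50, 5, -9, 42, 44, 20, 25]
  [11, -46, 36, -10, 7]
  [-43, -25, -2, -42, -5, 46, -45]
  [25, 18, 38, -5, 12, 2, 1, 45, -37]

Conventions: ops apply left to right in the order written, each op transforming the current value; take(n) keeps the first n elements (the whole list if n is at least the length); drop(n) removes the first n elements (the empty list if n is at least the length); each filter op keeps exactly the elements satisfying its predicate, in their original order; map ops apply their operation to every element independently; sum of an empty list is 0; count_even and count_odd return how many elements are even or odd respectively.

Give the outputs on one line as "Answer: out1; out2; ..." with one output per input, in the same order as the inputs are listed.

4; 1; 1; 4

Execution, op by op:
  [-28, -36, 8, -50, 5, -9, 42, 44, 20, 25] -> [-84, -108, 24, -150, 15, -27, 126, 132, 60, 75] -> [24, 15, 126, 132, 60, 75] -> 4
  [11, -46, 36, -10, 7] -> [33, -138, 108, -30, 21] -> [33, 108, 21] -> 1
  [-43, -25, -2, -42, -5, 46, -45] -> [-129, -75, -6, -126, -15, 138, -135] -> [138] -> 1
  [25, 18, 38, -5, 12, 2, 1, 45, -37] -> [75, 54, 114, -15, 36, 6, 3, 135, -111] -> [75, 54, 114, 36, 6, 3, 135] -> 4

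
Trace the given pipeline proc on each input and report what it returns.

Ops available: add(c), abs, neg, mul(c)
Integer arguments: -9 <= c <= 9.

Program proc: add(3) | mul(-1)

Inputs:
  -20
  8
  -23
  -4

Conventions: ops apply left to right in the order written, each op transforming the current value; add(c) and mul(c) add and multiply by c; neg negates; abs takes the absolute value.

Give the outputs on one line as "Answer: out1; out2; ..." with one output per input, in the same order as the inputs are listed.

Execution, op by op:
  -20 -> -17 -> 17
  8 -> 11 -> -11
  -23 -> -20 -> 20
  -4 -> -1 -> 1

17; -11; 20; 1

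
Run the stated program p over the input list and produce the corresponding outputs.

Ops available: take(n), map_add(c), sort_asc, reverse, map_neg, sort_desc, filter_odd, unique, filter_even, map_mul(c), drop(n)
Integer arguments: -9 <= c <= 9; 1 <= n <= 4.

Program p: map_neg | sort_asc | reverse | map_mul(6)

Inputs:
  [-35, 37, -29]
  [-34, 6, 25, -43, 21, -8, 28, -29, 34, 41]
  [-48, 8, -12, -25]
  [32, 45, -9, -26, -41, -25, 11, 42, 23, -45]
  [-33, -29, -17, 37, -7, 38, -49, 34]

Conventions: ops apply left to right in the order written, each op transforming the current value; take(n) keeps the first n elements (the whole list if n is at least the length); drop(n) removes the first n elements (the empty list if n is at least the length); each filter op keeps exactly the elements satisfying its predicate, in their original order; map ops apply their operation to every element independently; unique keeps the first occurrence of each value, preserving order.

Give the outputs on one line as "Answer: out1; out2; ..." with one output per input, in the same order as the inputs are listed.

Execution, op by op:
  [-35, 37, -29] -> [35, -37, 29] -> [-37, 29, 35] -> [35, 29, -37] -> [210, 174, -222]
  [-34, 6, 25, -43, 21, -8, 28, -29, 34, 41] -> [34, -6, -25, 43, -21, 8, -28, 29, -34, -41] -> [-41, -34, -28, -25, -21, -6, 8, 29, 34, 43] -> [43, 34, 29, 8, -6, -21, -25, -28, -34, -41] -> [258, 204, 174, 48, -36, -126, -150, -168, -204, -246]
  [-48, 8, -12, -25] -> [48, -8, 12, 25] -> [-8, 12, 25, 48] -> [48, 25, 12, -8] -> [288, 150, 72, -48]
  [32, 45, -9, -26, -41, -25, 11, 42, 23, -45] -> [-32, -45, 9, 26, 41, 25, -11, -42, -23, 45] -> [-45, -42, -32, -23, -11, 9, 25, 26, 41, 45] -> [45, 41, 26, 25, 9, -11, -23, -32, -42, -45] -> [270, 246, 156, 150, 54, -66, -138, -192, -252, -270]
  [-33, -29, -17, 37, -7, 38, -49, 34] -> [33, 29, 17, -37, 7, -38, 49, -34] -> [-38, -37, -34, 7, 17, 29, 33, 49] -> [49, 33, 29, 17, 7, -34, -37, -38] -> [294, 198, 174, 102, 42, -204, -222, -228]

[210, 174, -222]; [258, 204, 174, 48, -36, -126, -150, -168, -204, -246]; [288, 150, 72, -48]; [270, 246, 156, 150, 54, -66, -138, -192, -252, -270]; [294, 198, 174, 102, 42, -204, -222, -228]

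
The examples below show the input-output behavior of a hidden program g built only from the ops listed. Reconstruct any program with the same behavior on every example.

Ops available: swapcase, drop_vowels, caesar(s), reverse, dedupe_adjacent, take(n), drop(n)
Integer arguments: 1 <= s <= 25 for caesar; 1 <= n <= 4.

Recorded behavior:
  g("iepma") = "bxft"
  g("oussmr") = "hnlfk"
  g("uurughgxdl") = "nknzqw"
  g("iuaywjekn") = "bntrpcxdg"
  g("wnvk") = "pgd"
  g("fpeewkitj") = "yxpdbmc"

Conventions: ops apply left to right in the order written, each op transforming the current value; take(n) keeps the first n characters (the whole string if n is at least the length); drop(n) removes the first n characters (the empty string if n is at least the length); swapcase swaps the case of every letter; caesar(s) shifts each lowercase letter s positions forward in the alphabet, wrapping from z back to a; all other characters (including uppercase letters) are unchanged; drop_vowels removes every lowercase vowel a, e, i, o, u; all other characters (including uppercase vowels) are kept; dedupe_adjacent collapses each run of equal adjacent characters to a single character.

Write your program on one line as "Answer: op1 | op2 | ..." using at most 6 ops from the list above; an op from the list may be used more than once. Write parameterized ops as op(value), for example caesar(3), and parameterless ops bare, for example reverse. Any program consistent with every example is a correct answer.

reverse | caesar(19) | reverse | drop_vowels | dedupe_adjacent

Check, running the answer program on each example:
  "iepma" -> "ampei" -> "tfixb" -> "bxift" -> "bxft" -> "bxft"
  "oussmr" -> "rmssuo" -> "kfllnh" -> "hnllfk" -> "hnllfk" -> "hnlfk"
  "uurughgxdl" -> "ldxghguruu" -> "ewqzaznknn" -> "nnknzazqwe" -> "nnknzzqw" -> "nknzqw"
  "iuaywjekn" -> "nkejwyaui" -> "gdxcprtnb" -> "bntrpcxdg" -> "bntrpcxdg" -> "bntrpcxdg"
  "wnvk" -> "kvnw" -> "dogp" -> "pgod" -> "pgd" -> "pgd"
  "fpeewkitj" -> "jtikweepf" -> "cmbdpxxiy" -> "yixxpdbmc" -> "yxxpdbmc" -> "yxpdbmc"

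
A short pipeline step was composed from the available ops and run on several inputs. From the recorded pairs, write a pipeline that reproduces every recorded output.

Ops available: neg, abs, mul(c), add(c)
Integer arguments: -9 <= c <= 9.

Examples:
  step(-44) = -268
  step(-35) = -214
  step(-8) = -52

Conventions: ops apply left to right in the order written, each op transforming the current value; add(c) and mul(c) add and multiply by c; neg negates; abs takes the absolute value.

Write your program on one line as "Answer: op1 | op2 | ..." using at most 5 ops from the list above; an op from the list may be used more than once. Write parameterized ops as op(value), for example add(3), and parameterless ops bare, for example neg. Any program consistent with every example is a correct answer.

mul(6) | neg | add(4) | neg

Check, running the answer program on each example:
  -44 -> -264 -> 264 -> 268 -> -268
  -35 -> -210 -> 210 -> 214 -> -214
  -8 -> -48 -> 48 -> 52 -> -52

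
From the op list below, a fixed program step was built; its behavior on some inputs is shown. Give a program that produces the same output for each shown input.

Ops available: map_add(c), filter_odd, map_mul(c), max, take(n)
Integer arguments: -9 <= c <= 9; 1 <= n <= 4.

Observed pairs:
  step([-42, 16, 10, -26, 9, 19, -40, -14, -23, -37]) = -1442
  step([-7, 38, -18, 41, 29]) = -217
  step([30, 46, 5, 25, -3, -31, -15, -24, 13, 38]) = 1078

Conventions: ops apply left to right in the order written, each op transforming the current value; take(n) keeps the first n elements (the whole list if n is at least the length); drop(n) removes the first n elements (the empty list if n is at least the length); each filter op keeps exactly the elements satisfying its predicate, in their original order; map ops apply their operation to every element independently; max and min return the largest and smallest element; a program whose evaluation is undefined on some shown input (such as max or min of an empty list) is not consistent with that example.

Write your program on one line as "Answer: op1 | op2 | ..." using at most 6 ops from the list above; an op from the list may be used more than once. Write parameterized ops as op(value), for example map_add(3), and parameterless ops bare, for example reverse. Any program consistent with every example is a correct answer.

map_mul(5) | map_add(4) | map_mul(7) | take(1) | max

Check, running the answer program on each example:
  [-42, 16, 10, -26, 9, 19, -40, -14, -23, -37] -> [-210, 80, 50, -130, 45, 95, -200, -70, -115, -185] -> [-206, 84, 54, -126, 49, 99, -196, -66, -111, -181] -> [-1442, 588, 378, -882, 343, 693, -1372, -462, -777, -1267] -> [-1442] -> -1442
  [-7, 38, -18, 41, 29] -> [-35, 190, -90, 205, 145] -> [-31, 194, -86, 209, 149] -> [-217, 1358, -602, 1463, 1043] -> [-217] -> -217
  [30, 46, 5, 25, -3, -31, -15, -24, 13, 38] -> [150, 230, 25, 125, -15, -155, -75, -120, 65, 190] -> [154, 234, 29, 129, -11, -151, -71, -116, 69, 194] -> [1078, 1638, 203, 903, -77, -1057, -497, -812, 483, 1358] -> [1078] -> 1078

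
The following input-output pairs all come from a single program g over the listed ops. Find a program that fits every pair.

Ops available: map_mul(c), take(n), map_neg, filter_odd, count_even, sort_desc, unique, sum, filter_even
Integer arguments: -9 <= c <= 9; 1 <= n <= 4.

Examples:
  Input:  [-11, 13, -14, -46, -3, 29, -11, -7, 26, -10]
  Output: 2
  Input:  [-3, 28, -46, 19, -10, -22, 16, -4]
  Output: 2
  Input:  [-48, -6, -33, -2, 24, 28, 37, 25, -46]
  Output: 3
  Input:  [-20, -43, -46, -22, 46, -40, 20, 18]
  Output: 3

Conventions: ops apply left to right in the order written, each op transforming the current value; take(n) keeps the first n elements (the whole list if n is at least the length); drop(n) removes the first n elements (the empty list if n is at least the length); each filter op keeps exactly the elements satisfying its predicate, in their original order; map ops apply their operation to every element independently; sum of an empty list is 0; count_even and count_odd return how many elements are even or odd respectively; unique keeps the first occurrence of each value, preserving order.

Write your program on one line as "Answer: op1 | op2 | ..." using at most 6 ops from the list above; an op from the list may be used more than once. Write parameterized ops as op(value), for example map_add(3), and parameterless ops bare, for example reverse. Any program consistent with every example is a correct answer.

unique | take(4) | map_mul(5) | map_mul(7) | count_even

Check, running the answer program on each example:
  [-11, 13, -14, -46, -3, 29, -11, -7, 26, -10] -> [-11, 13, -14, -46, -3, 29, -7, 26, -10] -> [-11, 13, -14, -46] -> [-55, 65, -70, -230] -> [-385, 455, -490, -1610] -> 2
  [-3, 28, -46, 19, -10, -22, 16, -4] -> [-3, 28, -46, 19, -10, -22, 16, -4] -> [-3, 28, -46, 19] -> [-15, 140, -230, 95] -> [-105, 980, -1610, 665] -> 2
  [-48, -6, -33, -2, 24, 28, 37, 25, -46] -> [-48, -6, -33, -2, 24, 28, 37, 25, -46] -> [-48, -6, -33, -2] -> [-240, -30, -165, -10] -> [-1680, -210, -1155, -70] -> 3
  [-20, -43, -46, -22, 46, -40, 20, 18] -> [-20, -43, -46, -22, 46, -40, 20, 18] -> [-20, -43, -46, -22] -> [-100, -215, -230, -110] -> [-700, -1505, -1610, -770] -> 3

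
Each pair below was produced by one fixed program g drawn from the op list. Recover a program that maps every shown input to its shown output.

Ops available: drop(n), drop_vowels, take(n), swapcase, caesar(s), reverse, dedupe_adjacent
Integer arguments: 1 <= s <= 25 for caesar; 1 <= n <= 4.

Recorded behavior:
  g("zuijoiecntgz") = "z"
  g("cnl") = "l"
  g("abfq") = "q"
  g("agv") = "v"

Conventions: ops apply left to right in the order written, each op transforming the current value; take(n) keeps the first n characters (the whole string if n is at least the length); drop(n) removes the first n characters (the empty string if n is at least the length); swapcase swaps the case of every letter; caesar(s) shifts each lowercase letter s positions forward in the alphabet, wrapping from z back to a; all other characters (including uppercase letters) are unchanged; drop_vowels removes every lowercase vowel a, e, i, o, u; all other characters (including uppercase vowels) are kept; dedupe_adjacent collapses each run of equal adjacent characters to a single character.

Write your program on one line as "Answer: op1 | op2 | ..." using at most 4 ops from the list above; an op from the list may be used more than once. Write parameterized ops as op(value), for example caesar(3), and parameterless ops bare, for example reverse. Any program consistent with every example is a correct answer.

reverse | take(3) | take(1)

Check, running the answer program on each example:
  "zuijoiecntgz" -> "zgtnceiojiuz" -> "zgt" -> "z"
  "cnl" -> "lnc" -> "lnc" -> "l"
  "abfq" -> "qfba" -> "qfb" -> "q"
  "agv" -> "vga" -> "vga" -> "v"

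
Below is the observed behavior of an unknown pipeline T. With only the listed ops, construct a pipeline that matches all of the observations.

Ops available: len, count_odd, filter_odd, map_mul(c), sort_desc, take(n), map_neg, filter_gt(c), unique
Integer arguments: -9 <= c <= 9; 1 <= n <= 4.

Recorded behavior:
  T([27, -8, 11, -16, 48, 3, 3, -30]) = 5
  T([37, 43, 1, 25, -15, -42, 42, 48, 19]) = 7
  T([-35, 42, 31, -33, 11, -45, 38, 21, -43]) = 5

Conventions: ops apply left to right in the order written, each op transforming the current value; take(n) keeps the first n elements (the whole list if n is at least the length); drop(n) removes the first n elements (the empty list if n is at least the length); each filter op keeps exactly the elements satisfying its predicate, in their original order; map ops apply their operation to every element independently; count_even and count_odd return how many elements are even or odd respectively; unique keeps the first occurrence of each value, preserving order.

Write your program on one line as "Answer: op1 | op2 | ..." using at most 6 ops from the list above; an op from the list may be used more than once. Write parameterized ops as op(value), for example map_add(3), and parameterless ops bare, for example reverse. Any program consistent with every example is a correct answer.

filter_gt(-1) | map_neg | map_mul(-8) | map_neg | len

Check, running the answer program on each example:
  [27, -8, 11, -16, 48, 3, 3, -30] -> [27, 11, 48, 3, 3] -> [-27, -11, -48, -3, -3] -> [216, 88, 384, 24, 24] -> [-216, -88, -384, -24, -24] -> 5
  [37, 43, 1, 25, -15, -42, 42, 48, 19] -> [37, 43, 1, 25, 42, 48, 19] -> [-37, -43, -1, -25, -42, -48, -19] -> [296, 344, 8, 200, 336, 384, 152] -> [-296, -344, -8, -200, -336, -384, -152] -> 7
  [-35, 42, 31, -33, 11, -45, 38, 21, -43] -> [42, 31, 11, 38, 21] -> [-42, -31, -11, -38, -21] -> [336, 248, 88, 304, 168] -> [-336, -248, -88, -304, -168] -> 5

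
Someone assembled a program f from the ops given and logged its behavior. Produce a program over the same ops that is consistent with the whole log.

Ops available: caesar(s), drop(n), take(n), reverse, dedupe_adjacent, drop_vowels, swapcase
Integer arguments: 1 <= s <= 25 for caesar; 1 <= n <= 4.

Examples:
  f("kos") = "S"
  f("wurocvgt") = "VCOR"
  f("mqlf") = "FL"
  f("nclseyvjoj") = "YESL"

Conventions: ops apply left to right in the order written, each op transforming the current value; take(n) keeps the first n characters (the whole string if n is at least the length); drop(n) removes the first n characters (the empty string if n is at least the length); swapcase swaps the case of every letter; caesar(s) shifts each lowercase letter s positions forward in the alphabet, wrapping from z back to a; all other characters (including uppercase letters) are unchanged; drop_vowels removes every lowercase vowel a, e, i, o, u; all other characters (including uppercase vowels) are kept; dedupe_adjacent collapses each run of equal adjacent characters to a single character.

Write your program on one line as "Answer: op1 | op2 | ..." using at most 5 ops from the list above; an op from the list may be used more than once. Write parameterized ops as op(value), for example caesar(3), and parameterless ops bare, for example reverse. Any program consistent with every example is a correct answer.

swapcase | drop(2) | take(4) | reverse

Check, running the answer program on each example:
  "kos" -> "KOS" -> "S" -> "S" -> "S"
  "wurocvgt" -> "WUROCVGT" -> "ROCVGT" -> "ROCV" -> "VCOR"
  "mqlf" -> "MQLF" -> "LF" -> "LF" -> "FL"
  "nclseyvjoj" -> "NCLSEYVJOJ" -> "LSEYVJOJ" -> "LSEY" -> "YESL"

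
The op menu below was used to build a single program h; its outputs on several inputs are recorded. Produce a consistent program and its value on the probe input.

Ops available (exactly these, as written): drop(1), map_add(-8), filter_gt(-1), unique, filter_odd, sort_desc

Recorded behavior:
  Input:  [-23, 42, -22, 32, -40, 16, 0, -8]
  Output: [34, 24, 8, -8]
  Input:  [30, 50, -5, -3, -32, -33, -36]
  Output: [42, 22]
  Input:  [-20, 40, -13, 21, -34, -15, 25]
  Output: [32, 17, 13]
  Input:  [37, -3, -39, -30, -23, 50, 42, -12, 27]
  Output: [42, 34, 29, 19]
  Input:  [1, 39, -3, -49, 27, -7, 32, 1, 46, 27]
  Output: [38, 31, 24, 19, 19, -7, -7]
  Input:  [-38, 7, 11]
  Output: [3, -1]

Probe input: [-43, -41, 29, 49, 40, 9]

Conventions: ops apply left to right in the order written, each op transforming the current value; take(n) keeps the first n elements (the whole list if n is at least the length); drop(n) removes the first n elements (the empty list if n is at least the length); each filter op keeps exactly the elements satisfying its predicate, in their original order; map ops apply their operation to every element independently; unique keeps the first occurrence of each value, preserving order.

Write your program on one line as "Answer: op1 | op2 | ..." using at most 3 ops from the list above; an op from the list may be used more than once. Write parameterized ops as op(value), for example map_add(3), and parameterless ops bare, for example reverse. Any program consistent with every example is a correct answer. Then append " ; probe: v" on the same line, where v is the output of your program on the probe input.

filter_gt(-1) | map_add(-8) | sort_desc ; probe: [41, 32, 21, 1]

Check, running the answer program on each example:
  [-23, 42, -22, 32, -40, 16, 0, -8] -> [42, 32, 16, 0] -> [34, 24, 8, -8] -> [34, 24, 8, -8]
  [30, 50, -5, -3, -32, -33, -36] -> [30, 50] -> [22, 42] -> [42, 22]
  [-20, 40, -13, 21, -34, -15, 25] -> [40, 21, 25] -> [32, 13, 17] -> [32, 17, 13]
  [37, -3, -39, -30, -23, 50, 42, -12, 27] -> [37, 50, 42, 27] -> [29, 42, 34, 19] -> [42, 34, 29, 19]
  [1, 39, -3, -49, 27, -7, 32, 1, 46, 27] -> [1, 39, 27, 32, 1, 46, 27] -> [-7, 31, 19, 24, -7, 38, 19] -> [38, 31, 24, 19, 19, -7, -7]
  [-38, 7, 11] -> [7, 11] -> [-1, 3] -> [3, -1]
  probe: [-43, -41, 29, 49, 40, 9] -> [29, 49, 40, 9] -> [21, 41, 32, 1] -> [41, 32, 21, 1]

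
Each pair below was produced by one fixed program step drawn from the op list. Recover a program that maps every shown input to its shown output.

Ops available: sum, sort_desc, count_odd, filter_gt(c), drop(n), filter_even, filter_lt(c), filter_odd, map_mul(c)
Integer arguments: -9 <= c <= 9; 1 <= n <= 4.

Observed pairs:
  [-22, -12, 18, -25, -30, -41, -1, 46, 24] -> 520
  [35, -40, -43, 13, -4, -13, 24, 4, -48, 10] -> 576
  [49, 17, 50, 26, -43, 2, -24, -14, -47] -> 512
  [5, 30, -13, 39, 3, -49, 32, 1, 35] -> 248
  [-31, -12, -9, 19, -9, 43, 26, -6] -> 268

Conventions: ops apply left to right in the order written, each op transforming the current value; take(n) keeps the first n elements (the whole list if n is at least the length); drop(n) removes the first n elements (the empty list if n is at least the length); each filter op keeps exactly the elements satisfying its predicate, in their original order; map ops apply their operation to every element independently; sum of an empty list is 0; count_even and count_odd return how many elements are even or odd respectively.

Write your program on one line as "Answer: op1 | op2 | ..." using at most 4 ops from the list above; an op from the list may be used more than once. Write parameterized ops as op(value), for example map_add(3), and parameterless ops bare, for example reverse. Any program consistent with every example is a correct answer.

filter_lt(-5) | map_mul(-4) | sum

Check, running the answer program on each example:
  [-22, -12, 18, -25, -30, -41, -1, 46, 24] -> [-22, -12, -25, -30, -41] -> [88, 48, 100, 120, 164] -> 520
  [35, -40, -43, 13, -4, -13, 24, 4, -48, 10] -> [-40, -43, -13, -48] -> [160, 172, 52, 192] -> 576
  [49, 17, 50, 26, -43, 2, -24, -14, -47] -> [-43, -24, -14, -47] -> [172, 96, 56, 188] -> 512
  [5, 30, -13, 39, 3, -49, 32, 1, 35] -> [-13, -49] -> [52, 196] -> 248
  [-31, -12, -9, 19, -9, 43, 26, -6] -> [-31, -12, -9, -9, -6] -> [124, 48, 36, 36, 24] -> 268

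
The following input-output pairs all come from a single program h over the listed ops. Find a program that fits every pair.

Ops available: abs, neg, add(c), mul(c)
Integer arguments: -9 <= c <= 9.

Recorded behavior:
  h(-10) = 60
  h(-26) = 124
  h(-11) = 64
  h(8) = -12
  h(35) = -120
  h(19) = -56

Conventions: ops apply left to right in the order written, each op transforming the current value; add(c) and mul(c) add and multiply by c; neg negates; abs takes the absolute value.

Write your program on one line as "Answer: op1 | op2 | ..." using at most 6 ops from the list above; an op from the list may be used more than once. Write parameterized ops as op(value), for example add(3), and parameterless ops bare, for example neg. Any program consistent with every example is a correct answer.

add(-2) | add(1) | add(-4) | mul(4) | neg

Check, running the answer program on each example:
  -10 -> -12 -> -11 -> -15 -> -60 -> 60
  -26 -> -28 -> -27 -> -31 -> -124 -> 124
  -11 -> -13 -> -12 -> -16 -> -64 -> 64
  8 -> 6 -> 7 -> 3 -> 12 -> -12
  35 -> 33 -> 34 -> 30 -> 120 -> -120
  19 -> 17 -> 18 -> 14 -> 56 -> -56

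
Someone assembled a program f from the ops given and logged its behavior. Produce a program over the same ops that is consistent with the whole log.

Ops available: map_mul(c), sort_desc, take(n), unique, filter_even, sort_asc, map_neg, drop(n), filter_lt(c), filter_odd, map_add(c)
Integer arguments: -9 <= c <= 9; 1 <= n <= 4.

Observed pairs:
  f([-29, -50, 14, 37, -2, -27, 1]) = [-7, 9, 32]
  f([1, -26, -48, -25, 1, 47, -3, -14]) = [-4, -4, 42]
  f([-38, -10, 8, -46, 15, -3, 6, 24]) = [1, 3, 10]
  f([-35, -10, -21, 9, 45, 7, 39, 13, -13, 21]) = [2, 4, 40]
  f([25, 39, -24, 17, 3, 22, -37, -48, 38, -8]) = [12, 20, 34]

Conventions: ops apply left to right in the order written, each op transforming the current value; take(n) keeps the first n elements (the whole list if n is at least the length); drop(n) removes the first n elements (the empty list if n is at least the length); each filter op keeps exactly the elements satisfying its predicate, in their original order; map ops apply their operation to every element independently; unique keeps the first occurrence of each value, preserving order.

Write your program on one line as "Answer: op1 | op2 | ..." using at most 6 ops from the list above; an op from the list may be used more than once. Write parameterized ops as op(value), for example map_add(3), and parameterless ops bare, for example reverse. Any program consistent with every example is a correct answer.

map_neg | filter_lt(3) | map_add(5) | map_neg | take(3) | sort_asc

Check, running the answer program on each example:
  [-29, -50, 14, 37, -2, -27, 1] -> [29, 50, -14, -37, 2, 27, -1] -> [-14, -37, 2, -1] -> [-9, -32, 7, 4] -> [9, 32, -7, -4] -> [9, 32, -7] -> [-7, 9, 32]
  [1, -26, -48, -25, 1, 47, -3, -14] -> [-1, 26, 48, 25, -1, -47, 3, 14] -> [-1, -1, -47] -> [4, 4, -42] -> [-4, -4, 42] -> [-4, -4, 42] -> [-4, -4, 42]
  [-38, -10, 8, -46, 15, -3, 6, 24] -> [38, 10, -8, 46, -15, 3, -6, -24] -> [-8, -15, -6, -24] -> [-3, -10, -1, -19] -> [3, 10, 1, 19] -> [3, 10, 1] -> [1, 3, 10]
  [-35, -10, -21, 9, 45, 7, 39, 13, -13, 21] -> [35, 10, 21, -9, -45, -7, -39, -13, 13, -21] -> [-9, -45, -7, -39, -13, -21] -> [-4, -40, -2, -34, -8, -16] -> [4, 40, 2, 34, 8, 16] -> [4, 40, 2] -> [2, 4, 40]
  [25, 39, -24, 17, 3, 22, -37, -48, 38, -8] -> [-25, -39, 24, -17, -3, -22, 37, 48, -38, 8] -> [-25, -39, -17, -3, -22, -38] -> [-20, -34, -12, 2, -17, -33] -> [20, 34, 12, -2, 17, 33] -> [20, 34, 12] -> [12, 20, 34]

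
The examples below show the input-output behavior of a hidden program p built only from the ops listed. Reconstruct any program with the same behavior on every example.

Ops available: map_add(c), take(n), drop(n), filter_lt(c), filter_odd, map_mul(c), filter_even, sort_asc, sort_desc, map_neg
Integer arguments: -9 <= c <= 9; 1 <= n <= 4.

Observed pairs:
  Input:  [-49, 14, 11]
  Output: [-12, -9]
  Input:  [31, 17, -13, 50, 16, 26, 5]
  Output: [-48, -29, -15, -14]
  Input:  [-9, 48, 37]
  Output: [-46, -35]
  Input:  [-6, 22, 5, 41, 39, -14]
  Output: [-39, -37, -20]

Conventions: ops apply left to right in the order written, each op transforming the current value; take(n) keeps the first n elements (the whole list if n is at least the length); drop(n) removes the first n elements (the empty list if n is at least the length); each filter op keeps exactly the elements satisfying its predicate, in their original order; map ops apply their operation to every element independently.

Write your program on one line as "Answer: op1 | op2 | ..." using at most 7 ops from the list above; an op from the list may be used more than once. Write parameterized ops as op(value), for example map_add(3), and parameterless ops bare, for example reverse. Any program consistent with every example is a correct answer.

map_neg | filter_lt(-4) | filter_lt(-8) | take(4) | map_add(2) | sort_asc

Check, running the answer program on each example:
  [-49, 14, 11] -> [49, -14, -11] -> [-14, -11] -> [-14, -11] -> [-14, -11] -> [-12, -9] -> [-12, -9]
  [31, 17, -13, 50, 16, 26, 5] -> [-31, -17, 13, -50, -16, -26, -5] -> [-31, -17, -50, -16, -26, -5] -> [-31, -17, -50, -16, -26] -> [-31, -17, -50, -16] -> [-29, -15, -48, -14] -> [-48, -29, -15, -14]
  [-9, 48, 37] -> [9, -48, -37] -> [-48, -37] -> [-48, -37] -> [-48, -37] -> [-46, -35] -> [-46, -35]
  [-6, 22, 5, 41, 39, -14] -> [6, -22, -5, -41, -39, 14] -> [-22, -5, -41, -39] -> [-22, -41, -39] -> [-22, -41, -39] -> [-20, -39, -37] -> [-39, -37, -20]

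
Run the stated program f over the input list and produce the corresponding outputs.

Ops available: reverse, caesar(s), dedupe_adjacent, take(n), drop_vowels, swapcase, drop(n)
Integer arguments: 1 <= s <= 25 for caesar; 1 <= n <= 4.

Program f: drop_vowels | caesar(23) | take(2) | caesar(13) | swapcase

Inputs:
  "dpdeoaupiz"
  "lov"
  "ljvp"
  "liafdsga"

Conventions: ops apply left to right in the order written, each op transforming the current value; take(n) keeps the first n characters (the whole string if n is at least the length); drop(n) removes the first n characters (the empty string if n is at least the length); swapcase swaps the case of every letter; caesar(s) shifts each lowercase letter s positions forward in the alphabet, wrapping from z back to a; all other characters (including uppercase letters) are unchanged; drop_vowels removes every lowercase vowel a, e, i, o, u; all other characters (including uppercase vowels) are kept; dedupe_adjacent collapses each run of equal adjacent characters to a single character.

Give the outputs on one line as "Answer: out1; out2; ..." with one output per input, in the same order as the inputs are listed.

Execution, op by op:
  "dpdeoaupiz" -> "dpdpz" -> "amamw" -> "am" -> "nz" -> "NZ"
  "lov" -> "lv" -> "is" -> "is" -> "vf" -> "VF"
  "ljvp" -> "ljvp" -> "igsm" -> "ig" -> "vt" -> "VT"
  "liafdsga" -> "lfdsg" -> "icapd" -> "ic" -> "vp" -> "VP"

"NZ"; "VF"; "VT"; "VP"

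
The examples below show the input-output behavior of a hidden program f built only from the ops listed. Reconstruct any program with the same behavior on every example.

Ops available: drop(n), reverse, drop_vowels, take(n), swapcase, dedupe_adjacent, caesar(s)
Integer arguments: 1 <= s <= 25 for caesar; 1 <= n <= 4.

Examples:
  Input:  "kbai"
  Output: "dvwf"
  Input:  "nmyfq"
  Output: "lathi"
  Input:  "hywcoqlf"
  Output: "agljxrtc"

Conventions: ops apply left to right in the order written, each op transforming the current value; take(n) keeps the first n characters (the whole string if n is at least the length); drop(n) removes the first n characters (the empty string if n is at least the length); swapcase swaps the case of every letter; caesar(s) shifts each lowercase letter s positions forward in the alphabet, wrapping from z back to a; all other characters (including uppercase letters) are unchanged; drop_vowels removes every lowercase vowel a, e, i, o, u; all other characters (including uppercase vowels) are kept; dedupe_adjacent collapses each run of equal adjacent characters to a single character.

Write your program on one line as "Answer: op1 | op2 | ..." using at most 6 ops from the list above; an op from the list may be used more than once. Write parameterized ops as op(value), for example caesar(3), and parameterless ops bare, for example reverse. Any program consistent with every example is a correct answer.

caesar(17) | reverse | caesar(24) | caesar(17) | caesar(15)

Check, running the answer program on each example:
  "kbai" -> "bsrz" -> "zrsb" -> "xpqz" -> "oghq" -> "dvwf"
  "nmyfq" -> "edpwh" -> "hwpde" -> "funbc" -> "wlest" -> "lathi"
  "hywcoqlf" -> "ypntfhcw" -> "wchftnpy" -> "uafdrlnw" -> "lrwuicen" -> "agljxrtc"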